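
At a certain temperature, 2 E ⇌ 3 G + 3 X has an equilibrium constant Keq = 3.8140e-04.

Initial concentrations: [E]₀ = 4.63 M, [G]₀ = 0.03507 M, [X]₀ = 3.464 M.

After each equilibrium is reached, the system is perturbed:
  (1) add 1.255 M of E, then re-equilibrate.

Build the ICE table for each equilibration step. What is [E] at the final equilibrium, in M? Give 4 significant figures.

Q₀ = 8.3633e-05 vs Keq = 3.8140e-04 ⇒ Q<K, forward
Step 1:
                    E           G           X
  I              4.63     0.03507       3.464
  C          -0.01506     0.02259     0.02259
  E             4.615     0.05766       3.487
  solve Keq expr → x = 0.007528; check Q = 3.8140e-04
Then add 1.255 M of E.
Step 2:
                    E           G           X
  I              5.87     0.05766       3.487
  C         -0.006526    0.009789    0.009789
  E             5.863     0.06744       3.496
  solve Keq expr → x = 0.003263; check Q = 3.8140e-04

[E]_eq = 5.863 M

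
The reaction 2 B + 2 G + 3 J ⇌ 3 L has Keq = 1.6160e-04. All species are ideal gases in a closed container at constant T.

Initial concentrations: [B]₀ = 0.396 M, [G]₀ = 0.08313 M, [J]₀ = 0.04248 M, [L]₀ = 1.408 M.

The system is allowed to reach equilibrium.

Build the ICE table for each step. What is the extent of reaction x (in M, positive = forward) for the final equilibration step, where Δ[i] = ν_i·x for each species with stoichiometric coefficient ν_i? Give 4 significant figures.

x = -0.4408 M

Q₀ = 3.3601e+07 vs Keq = 1.6160e-04 ⇒ Q>K, reverse
Step 1:
                  B         G         J         L
  Initial     0.396   0.08313   0.04248     1.408
  Change     0.8817    0.8817     1.323    -1.323
  Equil       1.278    0.9648     1.365   0.08548
  solve Keq expr → x = -0.4408; check Q = 1.6160e-04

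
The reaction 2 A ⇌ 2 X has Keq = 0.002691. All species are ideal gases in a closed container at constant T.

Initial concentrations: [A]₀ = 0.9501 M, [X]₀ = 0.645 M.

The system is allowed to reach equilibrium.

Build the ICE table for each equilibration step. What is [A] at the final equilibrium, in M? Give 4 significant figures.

Q₀ = 0.4609 vs Keq = 0.002691 ⇒ Q>K, reverse
Step 1:
                  A         X
  init       0.9501     0.645
  Δ          0.5663   -0.5663
  eq          1.516   0.07866
  solve Keq expr → x = -0.2832; check Q = 0.002691

[A]_eq = 1.516 M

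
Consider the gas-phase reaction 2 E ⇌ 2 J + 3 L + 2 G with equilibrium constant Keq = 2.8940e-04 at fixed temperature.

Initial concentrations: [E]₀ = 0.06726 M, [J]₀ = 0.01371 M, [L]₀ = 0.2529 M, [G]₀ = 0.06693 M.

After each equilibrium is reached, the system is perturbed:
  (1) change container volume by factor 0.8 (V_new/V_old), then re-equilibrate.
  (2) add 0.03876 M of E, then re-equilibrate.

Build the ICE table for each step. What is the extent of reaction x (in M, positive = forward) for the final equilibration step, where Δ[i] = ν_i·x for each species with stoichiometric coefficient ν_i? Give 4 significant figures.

Q₀ = 3.0106e-06 vs Keq = 2.8940e-04 ⇒ Q<K, forward
Step 1:
                   E          J          L          G
  Initial    0.06726    0.01371     0.2529    0.06693
  Change    -0.02877    0.02877    0.04315    0.02877
  Equil      0.03849    0.04248     0.2961     0.0957
  solve Keq expr → x = 0.01438; check Q = 2.8940e-04
Then change container volume by factor 0.8 (V_new/V_old).
Step 2:
                   E          J          L          G
  Initial    0.04811     0.0531     0.3701     0.1196
  Change      0.0102    -0.0102    -0.0153    -0.0102
  Equil      0.05831     0.0429     0.3548     0.1094
  solve Keq expr → x = -0.005098; check Q = 2.8940e-04
Then add 0.03876 M of E.
Step 3:
                   E          J          L          G
  Initial    0.09707     0.0429     0.3548     0.1094
  Change    -0.01094    0.01094     0.0164    0.01094
  Equil      0.08614    0.05384     0.3712     0.1204
  solve Keq expr → x = 0.005468; check Q = 2.8940e-04

x = 0.005468 M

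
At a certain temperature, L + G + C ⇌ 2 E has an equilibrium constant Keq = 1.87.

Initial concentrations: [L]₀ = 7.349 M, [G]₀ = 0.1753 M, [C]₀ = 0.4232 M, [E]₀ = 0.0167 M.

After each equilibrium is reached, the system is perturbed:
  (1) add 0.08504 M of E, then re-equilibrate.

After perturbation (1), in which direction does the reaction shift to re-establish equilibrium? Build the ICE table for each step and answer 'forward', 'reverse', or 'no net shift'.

Q₀ = 5.1154e-04 vs Keq = 1.87 ⇒ Q<K, forward
Step 1:
                   L          G          C          E
  I            7.349     0.1753     0.4232     0.0167
  C          -0.1486    -0.1486    -0.1486     0.2973
  E              7.2    0.02666     0.2746      0.314
  solve Keq expr → x = 0.1486; check Q = 1.87
Then add 0.08504 M of E.
Step 2:
                   L          G          C          E
  I              7.2    0.02666     0.2746      0.399
  C          0.01051    0.01051    0.01051   -0.02101
  E            7.211    0.03717     0.2851      0.378
  solve Keq expr → x = -0.01051; check Q = 1.87

Direction: reverse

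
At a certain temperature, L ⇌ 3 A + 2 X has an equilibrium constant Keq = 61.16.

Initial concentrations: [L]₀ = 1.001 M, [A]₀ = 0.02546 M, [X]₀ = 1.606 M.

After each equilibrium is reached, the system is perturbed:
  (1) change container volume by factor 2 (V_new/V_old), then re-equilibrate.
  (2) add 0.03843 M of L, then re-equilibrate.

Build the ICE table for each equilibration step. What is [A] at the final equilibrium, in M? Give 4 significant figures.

[A]_eq = 1.317 M

Q₀ = 4.2524e-05 vs Keq = 61.16 ⇒ Q<K, forward
Step 1:
                  L         A         X
  Initial     1.001   0.02546     1.606
  Change    -0.5257     1.577     1.051
  Equil      0.4753     1.603     2.657
  solve Keq expr → x = 0.5257; check Q = 61.16
Then change container volume by factor 2 (V_new/V_old).
Step 2:
                  L         A         X
  Initial    0.2376    0.8013     1.329
  Change    -0.1515    0.4544    0.3029
  Equil     0.08618     1.256     1.632
  solve Keq expr → x = 0.1515; check Q = 61.16
Then add 0.03843 M of L.
Step 3:
                  L         A         X
  Initial    0.1246     1.256     1.632
  Change   -0.02028   0.06085   0.04057
  Equil      0.1043     1.317     1.672
  solve Keq expr → x = 0.02028; check Q = 61.16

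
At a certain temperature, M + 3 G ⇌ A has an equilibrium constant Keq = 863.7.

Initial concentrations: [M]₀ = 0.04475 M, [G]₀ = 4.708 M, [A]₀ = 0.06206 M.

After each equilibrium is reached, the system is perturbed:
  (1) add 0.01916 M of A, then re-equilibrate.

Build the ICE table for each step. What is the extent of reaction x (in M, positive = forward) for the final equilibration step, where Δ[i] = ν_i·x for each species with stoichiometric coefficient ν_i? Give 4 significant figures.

Q₀ = 0.01329 vs Keq = 863.7 ⇒ Q<K, forward
Step 1:
                   M          G          A
  Initial    0.04475      4.708    0.06206
  Change    -0.04475    -0.1342    0.04475
  Equil   1.2925e-06      4.574     0.1068
  solve Keq expr → x = 0.04475; check Q = 863.7
Then add 0.01916 M of A.
Step 2:
                   M          G          A
  Initial 1.2925e-06      4.574      0.126
  Change  2.3185e-07 6.9555e-07 -2.3185e-07
  Equil   1.5243e-06      4.574      0.126
  solve Keq expr → x = -2.3185e-07; check Q = 863.7

x = -2.3185e-07 M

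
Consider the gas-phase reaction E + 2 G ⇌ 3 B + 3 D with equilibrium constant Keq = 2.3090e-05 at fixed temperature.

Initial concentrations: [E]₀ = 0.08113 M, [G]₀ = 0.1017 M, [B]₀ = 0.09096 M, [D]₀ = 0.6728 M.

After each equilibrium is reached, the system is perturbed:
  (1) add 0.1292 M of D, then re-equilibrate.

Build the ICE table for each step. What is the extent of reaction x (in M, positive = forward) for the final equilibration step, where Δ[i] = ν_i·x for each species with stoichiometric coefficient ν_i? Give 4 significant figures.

x = -3.9379e-04 M

Q₀ = 0.2731 vs Keq = 2.3090e-05 ⇒ Q>K, reverse
Step 1:
                    E           G           B           D
  I           0.08113      0.1017     0.09096      0.6728
  C           0.02807     0.05614    -0.08421    -0.08421
  E            0.1092      0.1578    0.006754      0.5886
  solve Keq expr → x = -0.02807; check Q = 2.3090e-05
Then add 0.1292 M of D.
Step 2:
                    E           G           B           D
  I            0.1092      0.1578    0.006754      0.7178
  C        3.9379e-04  7.8759e-04   -0.001181   -0.001181
  E            0.1096      0.1586    0.005572      0.7166
  solve Keq expr → x = -3.9379e-04; check Q = 2.3090e-05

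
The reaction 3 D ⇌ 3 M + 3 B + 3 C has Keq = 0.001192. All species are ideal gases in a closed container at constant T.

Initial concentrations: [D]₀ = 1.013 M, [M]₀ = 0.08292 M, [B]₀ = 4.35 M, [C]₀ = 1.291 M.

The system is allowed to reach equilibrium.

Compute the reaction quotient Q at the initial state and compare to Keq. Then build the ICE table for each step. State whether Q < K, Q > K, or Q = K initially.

Q₀ = 0.09714; Q > K (proceeds reverse)

Q₀ = 0.09714 vs Keq = 0.001192 ⇒ Q>K, reverse
Step 1:
                   D          M          B          C
  I            1.013    0.08292       4.35      1.291
  C          0.06132   -0.06132   -0.06132   -0.06132
  E            1.074     0.0216      4.289       1.23
  solve Keq expr → x = -0.02044; check Q = 0.001192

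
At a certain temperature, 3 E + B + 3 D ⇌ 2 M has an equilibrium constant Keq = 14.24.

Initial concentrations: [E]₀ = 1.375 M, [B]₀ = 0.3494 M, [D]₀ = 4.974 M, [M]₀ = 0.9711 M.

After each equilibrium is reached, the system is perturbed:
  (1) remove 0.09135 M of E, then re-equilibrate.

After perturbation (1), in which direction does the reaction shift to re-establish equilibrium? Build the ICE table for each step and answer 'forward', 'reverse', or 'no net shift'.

Q₀ = 0.008437 vs Keq = 14.24 ⇒ Q<K, forward
Step 1:
                    E           B           D           M
  I             1.375      0.3494       4.974      0.9711
  C           -0.9446     -0.3149     -0.9446      0.6298
  E            0.4304     0.03452       4.029       1.601
  solve Keq expr → x = 0.3149; check Q = 14.24
Then remove 0.09135 M of E.
Step 2:
                    E           B           D           M
  I             0.339     0.03452       4.029       1.601
  C           0.03947     0.01316     0.03947    -0.02632
  E            0.3785     0.04767       4.069       1.575
  solve Keq expr → x = -0.01316; check Q = 14.24

Direction: reverse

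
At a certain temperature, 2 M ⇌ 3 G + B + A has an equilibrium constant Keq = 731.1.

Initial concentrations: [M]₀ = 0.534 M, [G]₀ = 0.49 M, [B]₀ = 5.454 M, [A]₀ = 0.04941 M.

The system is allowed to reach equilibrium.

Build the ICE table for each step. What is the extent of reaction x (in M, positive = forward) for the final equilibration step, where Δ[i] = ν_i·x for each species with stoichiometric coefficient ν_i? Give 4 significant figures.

x = 0.2361 M

Q₀ = 0.1112 vs Keq = 731.1 ⇒ Q<K, forward
Step 1:
                    M           G           B           A
  I             0.534        0.49       5.454     0.04941
  C           -0.4722      0.7083      0.2361      0.2361
  E           0.06183       1.198        5.69      0.2855
  solve Keq expr → x = 0.2361; check Q = 731.1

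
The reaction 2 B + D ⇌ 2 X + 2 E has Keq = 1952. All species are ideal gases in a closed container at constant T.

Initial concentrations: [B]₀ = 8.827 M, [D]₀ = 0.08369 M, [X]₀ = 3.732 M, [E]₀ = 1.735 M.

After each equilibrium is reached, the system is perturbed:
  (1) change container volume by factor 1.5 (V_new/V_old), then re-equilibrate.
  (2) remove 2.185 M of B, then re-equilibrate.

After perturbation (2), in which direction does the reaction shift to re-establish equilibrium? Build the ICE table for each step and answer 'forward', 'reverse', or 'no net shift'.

Q₀ = 6.43 vs Keq = 1952 ⇒ Q<K, forward
Step 1:
                   B          D          X          E
  I            8.827    0.08369      3.732      1.735
  C          -0.1666   -0.08331     0.1666     0.1666
  E             8.66 3.7542e-04      3.899      1.902
  solve Keq expr → x = 0.08331; check Q = 1952
Then change container volume by factor 1.5 (V_new/V_old).
Step 2:
                   B          D          X          E
  I            5.774 2.5028e-04      2.599      1.268
  C       -1.6671e-04 -8.3353e-05 1.6671e-04 1.6671e-04
  E            5.773 1.6693e-04      2.599      1.268
  solve Keq expr → x = 8.3353e-05; check Q = 1952
Then remove 2.185 M of B.
Step 3:
                   B          D          X          E
  I            3.588 1.6693e-04      2.599      1.268
  C       5.2903e-04 2.6452e-04 -5.2903e-04 -5.2903e-04
  E            3.589 4.3145e-04      2.599      1.267
  solve Keq expr → x = -2.6452e-04; check Q = 1952

Direction: reverse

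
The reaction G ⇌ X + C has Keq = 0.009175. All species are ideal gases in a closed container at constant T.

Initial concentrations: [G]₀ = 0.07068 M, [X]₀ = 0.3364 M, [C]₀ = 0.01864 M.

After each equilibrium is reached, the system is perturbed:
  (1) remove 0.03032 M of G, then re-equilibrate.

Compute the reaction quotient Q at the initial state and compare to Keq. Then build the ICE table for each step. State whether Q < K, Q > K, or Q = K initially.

Q₀ = 0.08872; Q > K (proceeds reverse)

Q₀ = 0.08872 vs Keq = 0.009175 ⇒ Q>K, reverse
Step 1:
                  G         X         C
  Initial   0.07068    0.3364   0.01864
  Change    0.01615  -0.01615  -0.01615
  Equil     0.08683    0.3202  0.002488
  solve Keq expr → x = -0.01615; check Q = 0.009175
Then remove 0.03032 M of G.
Step 2:
                  G         X         C
  Initial   0.05651    0.3202  0.002488
  Change  8.4026e-04 -8.4026e-04 -8.4026e-04
  Equil     0.05735    0.3194  0.001647
  solve Keq expr → x = -8.4026e-04; check Q = 0.009175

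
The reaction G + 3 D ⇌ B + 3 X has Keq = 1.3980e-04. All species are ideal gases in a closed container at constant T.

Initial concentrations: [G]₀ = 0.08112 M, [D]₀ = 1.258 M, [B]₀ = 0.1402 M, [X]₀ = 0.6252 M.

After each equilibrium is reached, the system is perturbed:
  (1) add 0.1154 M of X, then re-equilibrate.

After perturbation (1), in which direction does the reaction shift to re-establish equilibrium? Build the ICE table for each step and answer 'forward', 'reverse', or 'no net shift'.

Q₀ = 0.2121 vs Keq = 1.3980e-04 ⇒ Q>K, reverse
Step 1:
                   G          D          B          X
  I          0.08112      1.258     0.1402     0.6252
  C             0.13     0.3901      -0.13    -0.3901
  E           0.2112      1.648    0.01017     0.2351
  solve Keq expr → x = -0.13; check Q = 1.3980e-04
Then add 0.1154 M of X.
Step 2:
                   G          D          B          X
  I           0.2112      1.648    0.01017     0.3505
  C         0.006306    0.01892  -0.006306   -0.01892
  E           0.2175      1.667   0.003863     0.3316
  solve Keq expr → x = -0.006306; check Q = 1.3980e-04

Direction: reverse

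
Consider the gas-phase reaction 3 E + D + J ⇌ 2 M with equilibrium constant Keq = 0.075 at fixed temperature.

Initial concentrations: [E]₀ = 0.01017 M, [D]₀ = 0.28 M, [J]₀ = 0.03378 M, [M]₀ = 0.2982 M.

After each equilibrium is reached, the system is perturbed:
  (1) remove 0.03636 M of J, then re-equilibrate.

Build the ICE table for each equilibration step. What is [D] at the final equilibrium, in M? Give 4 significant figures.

Q₀ = 8.9379e+06 vs Keq = 0.075 ⇒ Q>K, reverse
Step 1:
                  E         D         J         M
  I         0.01017      0.28   0.03378    0.2982
  C          0.4165    0.1388    0.1388   -0.2777
  E          0.4267    0.4188    0.1726   0.02052
  solve Keq expr → x = -0.1388; check Q = 0.075
Then remove 0.03636 M of J.
Step 2:
                  E         D         J         M
  I          0.4267    0.4188    0.1363   0.02052
  C        0.003009  0.001003  0.001003 -0.002006
  E          0.4297    0.4198    0.1373   0.01852
  solve Keq expr → x = -0.001003; check Q = 0.075

[D]_eq = 0.4198 M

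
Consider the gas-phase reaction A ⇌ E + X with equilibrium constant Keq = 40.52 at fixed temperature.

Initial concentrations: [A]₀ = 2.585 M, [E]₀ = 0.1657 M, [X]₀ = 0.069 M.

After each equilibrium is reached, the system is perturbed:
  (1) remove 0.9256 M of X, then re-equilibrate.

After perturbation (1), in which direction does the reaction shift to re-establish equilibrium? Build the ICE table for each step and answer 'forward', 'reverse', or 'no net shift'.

Q₀ = 0.004423 vs Keq = 40.52 ⇒ Q<K, forward
Step 1:
                   A          E          X
  init         2.585     0.1657      0.069
  Δ           -2.425      2.425      2.425
  eq          0.1595      2.591      2.494
  solve Keq expr → x = 2.425; check Q = 40.52
Then remove 0.9256 M of X.
Step 2:
                   A          E          X
  init        0.1595      2.591      1.569
  Δ         -0.05362    0.05362    0.05362
  eq          0.1059      2.645      1.622
  solve Keq expr → x = 0.05362; check Q = 40.52

Direction: forward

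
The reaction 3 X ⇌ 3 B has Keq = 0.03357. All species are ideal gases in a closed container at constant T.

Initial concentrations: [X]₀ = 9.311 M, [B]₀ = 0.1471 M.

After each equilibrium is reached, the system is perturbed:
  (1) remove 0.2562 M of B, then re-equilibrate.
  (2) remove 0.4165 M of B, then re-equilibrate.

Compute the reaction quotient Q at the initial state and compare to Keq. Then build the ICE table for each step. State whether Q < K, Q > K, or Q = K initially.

Q₀ = 3.9432e-06; Q < K (proceeds forward)

Q₀ = 3.9432e-06 vs Keq = 0.03357 ⇒ Q<K, forward
Step 1:
                   X          B
  Initial      9.311     0.1471
  Change       -2.16       2.16
  Equil        7.151      2.307
  solve Keq expr → x = 0.7199; check Q = 0.03357
Then remove 0.2562 M of B.
Step 2:
                   X          B
  Initial      7.151      2.051
  Change     -0.1937     0.1937
  Equil        6.957      2.244
  solve Keq expr → x = 0.06457; check Q = 0.03357
Then remove 0.4165 M of B.
Step 3:
                   X          B
  Initial      6.957      1.828
  Change     -0.3149     0.3149
  Equil        6.643      2.143
  solve Keq expr → x = 0.105; check Q = 0.03357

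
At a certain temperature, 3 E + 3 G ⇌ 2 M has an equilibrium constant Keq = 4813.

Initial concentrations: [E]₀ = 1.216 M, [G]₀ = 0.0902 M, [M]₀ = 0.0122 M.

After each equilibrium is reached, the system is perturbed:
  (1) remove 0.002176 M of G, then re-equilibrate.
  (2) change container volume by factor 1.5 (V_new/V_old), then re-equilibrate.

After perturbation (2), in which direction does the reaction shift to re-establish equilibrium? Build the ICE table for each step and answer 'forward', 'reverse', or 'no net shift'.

Direction: reverse

Q₀ = 0.1128 vs Keq = 4813 ⇒ Q<K, forward
Step 1:
                   E          G          M
  Initial      1.216     0.0902     0.0122
  Change    -0.08162   -0.08162    0.05441
  Equil        1.134    0.00858    0.06661
  solve Keq expr → x = 0.02721; check Q = 4813
Then remove 0.002176 M of G.
Step 2:
                   E          G          M
  Initial      1.134   0.006404    0.06661
  Change    0.002043   0.002043  -0.001362
  Equil        1.136   0.008447    0.06525
  solve Keq expr → x = -6.8114e-04; check Q = 4813
Then change container volume by factor 1.5 (V_new/V_old).
Step 3:
                   E          G          M
  Initial     0.7576   0.005631     0.0435
  Change    0.003632   0.003632  -0.002421
  Equil       0.7612   0.009263    0.04108
  solve Keq expr → x = -0.001211; check Q = 4813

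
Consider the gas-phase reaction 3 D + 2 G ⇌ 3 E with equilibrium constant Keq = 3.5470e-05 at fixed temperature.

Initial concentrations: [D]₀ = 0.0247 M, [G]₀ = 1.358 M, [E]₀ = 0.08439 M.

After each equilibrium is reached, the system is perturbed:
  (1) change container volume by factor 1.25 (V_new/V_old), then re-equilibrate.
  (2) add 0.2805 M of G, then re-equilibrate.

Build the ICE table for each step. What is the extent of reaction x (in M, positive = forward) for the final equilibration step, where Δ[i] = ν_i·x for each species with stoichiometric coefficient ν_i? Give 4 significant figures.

x = 1.5304e-04 M

Q₀ = 21.63 vs Keq = 3.5470e-05 ⇒ Q>K, reverse
Step 1:
                    D           G           E
  Initial      0.0247       1.358     0.08439
  Change      0.08006     0.05337    -0.08006
  Equil        0.1048       1.411    0.004331
  solve Keq expr → x = -0.02669; check Q = 3.5470e-05
Then change container volume by factor 1.25 (V_new/V_old).
Step 2:
                    D           G           E
  Initial     0.08381       1.129    0.003465
  Change   4.6191e-04  3.0794e-04 -4.6191e-04
  Equil       0.08427       1.129    0.003003
  solve Keq expr → x = -1.5397e-04; check Q = 3.5470e-05
Then add 0.2805 M of G.
Step 3:
                    D           G           E
  Initial     0.08427        1.41    0.003003
  Change  -4.5912e-04 -3.0608e-04  4.5912e-04
  Equil       0.08381        1.41    0.003462
  solve Keq expr → x = 1.5304e-04; check Q = 3.5470e-05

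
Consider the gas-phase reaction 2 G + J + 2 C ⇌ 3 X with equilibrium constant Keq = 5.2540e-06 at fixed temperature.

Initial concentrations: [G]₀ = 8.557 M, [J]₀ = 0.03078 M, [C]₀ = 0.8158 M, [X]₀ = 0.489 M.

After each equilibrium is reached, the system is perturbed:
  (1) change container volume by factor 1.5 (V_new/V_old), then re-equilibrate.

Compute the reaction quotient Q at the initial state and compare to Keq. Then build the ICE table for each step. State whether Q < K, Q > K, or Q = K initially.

Q₀ = 0.07796; Q > K (proceeds reverse)

Q₀ = 0.07796 vs Keq = 5.2540e-06 ⇒ Q>K, reverse
Step 1:
                   G          J          C          X
  I            8.557    0.03078     0.8158      0.489
  C            0.296      0.148      0.296     -0.444
  E            8.853     0.1788      1.112    0.04498
  solve Keq expr → x = -0.148; check Q = 5.2540e-06
Then change container volume by factor 1.5 (V_new/V_old).
Step 2:
                   G          J          C          X
  I            5.902     0.1192     0.7412    0.02999
  C         0.004567   0.002284   0.004567  -0.006851
  E            5.907     0.1215     0.7458    0.02314
  solve Keq expr → x = -0.002284; check Q = 5.2540e-06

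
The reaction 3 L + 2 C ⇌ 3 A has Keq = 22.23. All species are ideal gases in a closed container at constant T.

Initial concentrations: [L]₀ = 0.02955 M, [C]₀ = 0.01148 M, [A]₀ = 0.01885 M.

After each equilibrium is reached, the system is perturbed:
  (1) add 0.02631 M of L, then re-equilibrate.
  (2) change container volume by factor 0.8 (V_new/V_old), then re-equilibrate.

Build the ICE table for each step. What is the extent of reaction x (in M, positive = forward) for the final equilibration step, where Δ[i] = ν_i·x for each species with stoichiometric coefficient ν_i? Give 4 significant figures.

Q₀ = 1970 vs Keq = 22.23 ⇒ Q>K, reverse
Step 1:
                  L         C         A
  I         0.02955   0.01148   0.01885
  C         0.01085   0.00723  -0.01085
  E          0.0404   0.01871  0.008005
  solve Keq expr → x = -0.003615; check Q = 22.23
Then add 0.02631 M of L.
Step 2:
                  L         C         A
  I         0.06671   0.01871  0.008005
  C        -0.00347 -0.002314   0.00347
  E         0.06323    0.0164   0.01148
  solve Keq expr → x = 0.001157; check Q = 22.23
Then change container volume by factor 0.8 (V_new/V_old).
Step 3:
                  L         C         A
  I         0.07904    0.0205   0.01434
  C       -0.001468 -9.7840e-04  0.001468
  E         0.07758   0.01952   0.01581
  solve Keq expr → x = 4.8920e-04; check Q = 22.23

x = 4.8920e-04 M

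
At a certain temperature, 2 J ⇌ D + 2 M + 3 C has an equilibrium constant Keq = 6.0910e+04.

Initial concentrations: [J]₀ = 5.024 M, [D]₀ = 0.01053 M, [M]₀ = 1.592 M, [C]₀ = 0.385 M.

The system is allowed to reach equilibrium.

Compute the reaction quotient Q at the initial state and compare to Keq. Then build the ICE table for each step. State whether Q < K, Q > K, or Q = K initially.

Q₀ = 6.0339e-05 vs Keq = 6.0910e+04 ⇒ Q<K, forward
Step 1:
                    J           D           M           C
  I             5.024     0.01053       1.592       0.385
  C             -4.37       2.185        4.37       6.555
  E            0.6543       2.195       5.962        6.94
  solve Keq expr → x = 2.185; check Q = 6.0910e+04

Q₀ = 6.0339e-05; Q < K (proceeds forward)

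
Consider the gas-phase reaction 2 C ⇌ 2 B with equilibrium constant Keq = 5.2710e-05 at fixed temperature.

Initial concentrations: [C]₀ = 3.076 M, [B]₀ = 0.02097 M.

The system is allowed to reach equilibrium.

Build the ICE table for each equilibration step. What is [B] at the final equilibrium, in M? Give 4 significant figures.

[B]_eq = 0.02232 M

Q₀ = 4.6476e-05 vs Keq = 5.2710e-05 ⇒ Q<K, forward
Step 1:
                  C         B
  I           3.076   0.02097
  C       -0.001352  0.001352
  E           3.075   0.02232
  solve Keq expr → x = 6.7622e-04; check Q = 5.2710e-05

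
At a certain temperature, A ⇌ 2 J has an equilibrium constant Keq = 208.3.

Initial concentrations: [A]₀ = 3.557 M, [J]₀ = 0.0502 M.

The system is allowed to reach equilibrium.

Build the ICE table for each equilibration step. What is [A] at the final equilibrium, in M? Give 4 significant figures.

Q₀ = 7.0847e-04 vs Keq = 208.3 ⇒ Q<K, forward
Step 1:
                    A           J
  init          3.557      0.0502
  Δ             -3.34       6.679
  eq           0.2174       6.729
  solve Keq expr → x = 3.34; check Q = 208.3

[A]_eq = 0.2174 M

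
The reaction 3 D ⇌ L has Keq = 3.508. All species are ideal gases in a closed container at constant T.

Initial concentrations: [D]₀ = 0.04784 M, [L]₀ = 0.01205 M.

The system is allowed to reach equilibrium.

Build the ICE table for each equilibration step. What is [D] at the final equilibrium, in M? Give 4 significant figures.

Q₀ = 110.1 vs Keq = 3.508 ⇒ Q>K, reverse
Step 1:
                  D         L
  I         0.04784   0.01205
  C         0.03099  -0.01033
  E         0.07883  0.001719
  solve Keq expr → x = -0.01033; check Q = 3.508

[D]_eq = 0.07883 M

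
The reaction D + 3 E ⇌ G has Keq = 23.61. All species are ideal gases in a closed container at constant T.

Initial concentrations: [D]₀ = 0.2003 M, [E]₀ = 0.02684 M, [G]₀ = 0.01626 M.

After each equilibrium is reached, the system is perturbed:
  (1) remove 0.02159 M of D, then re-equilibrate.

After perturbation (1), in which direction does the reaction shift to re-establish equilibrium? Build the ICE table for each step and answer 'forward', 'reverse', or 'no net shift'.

Direction: reverse

Q₀ = 4198 vs Keq = 23.61 ⇒ Q>K, reverse
Step 1:
                  D         E         G
  Initial    0.2003   0.02684   0.01626
  Change     0.0145   0.04349   -0.0145
  Equil      0.2148   0.07033  0.001764
  solve Keq expr → x = -0.0145; check Q = 23.61
Then remove 0.02159 M of D.
Step 2:
                  D         E         G
  Initial    0.1932   0.07033  0.001764
  Change  1.4621e-04 4.3863e-04 -1.4621e-04
  Equil      0.1934   0.07077  0.001618
  solve Keq expr → x = -1.4621e-04; check Q = 23.61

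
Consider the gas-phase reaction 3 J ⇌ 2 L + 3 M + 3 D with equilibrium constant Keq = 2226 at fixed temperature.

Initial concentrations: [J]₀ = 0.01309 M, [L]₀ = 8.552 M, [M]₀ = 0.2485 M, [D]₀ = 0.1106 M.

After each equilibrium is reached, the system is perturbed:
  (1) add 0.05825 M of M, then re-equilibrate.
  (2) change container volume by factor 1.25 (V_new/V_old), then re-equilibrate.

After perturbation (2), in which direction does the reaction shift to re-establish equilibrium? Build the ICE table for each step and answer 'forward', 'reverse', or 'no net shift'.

Direction: forward

Q₀ = 677 vs Keq = 2226 ⇒ Q<K, forward
Step 1:
                   J          L          M          D
  Initial    0.01309      8.552     0.2485     0.1106
  Change   -0.003839   0.002559   0.003839   0.003839
  Equil     0.009251      8.555     0.2523     0.1144
  solve Keq expr → x = 0.00128; check Q = 2226
Then add 0.05825 M of M.
Step 2:
                   J          L          M          D
  Initial   0.009251      8.555     0.3106     0.1144
  Change     0.00188  -0.001253   -0.00188   -0.00188
  Equil      0.01113      8.553     0.3087     0.1126
  solve Keq expr → x = -6.2653e-04; check Q = 2226
Then change container volume by factor 1.25 (V_new/V_old).
Step 3:
                   J          L          M          D
  Initial   0.008904      6.843      0.247    0.09005
  Change   -0.002528   0.001685   0.002528   0.002528
  Equil     0.006377      6.844     0.2495    0.09258
  solve Keq expr → x = 8.4253e-04; check Q = 2226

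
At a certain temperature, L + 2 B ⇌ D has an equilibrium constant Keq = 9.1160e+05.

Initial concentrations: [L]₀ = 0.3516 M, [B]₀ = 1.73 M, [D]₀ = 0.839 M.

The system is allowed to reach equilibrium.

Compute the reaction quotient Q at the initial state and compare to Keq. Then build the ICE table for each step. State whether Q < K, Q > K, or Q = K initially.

Q₀ = 0.7973 vs Keq = 9.1160e+05 ⇒ Q<K, forward
Step 1:
                  L         B         D
  I          0.3516      1.73     0.839
  C         -0.3516   -0.7032    0.3516
  E       1.2388e-06     1.027     1.191
  solve Keq expr → x = 0.3516; check Q = 9.1160e+05

Q₀ = 0.7973; Q < K (proceeds forward)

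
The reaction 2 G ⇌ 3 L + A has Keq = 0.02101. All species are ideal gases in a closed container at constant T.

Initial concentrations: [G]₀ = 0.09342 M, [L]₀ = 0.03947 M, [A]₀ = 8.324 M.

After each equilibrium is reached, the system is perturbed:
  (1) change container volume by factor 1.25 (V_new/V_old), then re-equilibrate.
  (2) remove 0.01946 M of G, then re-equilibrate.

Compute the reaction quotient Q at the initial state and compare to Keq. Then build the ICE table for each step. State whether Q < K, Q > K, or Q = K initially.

Q₀ = 0.05865; Q > K (proceeds reverse)

Q₀ = 0.05865 vs Keq = 0.02101 ⇒ Q>K, reverse
Step 1:
                   G          L          A
  Initial    0.09342    0.03947      8.324
  Change    0.006735    -0.0101  -0.003367
  Equil       0.1002    0.02937      8.321
  solve Keq expr → x = -0.003367; check Q = 0.02101
Then change container volume by factor 1.25 (V_new/V_old).
Step 2:
                   G          L          A
  Initial    0.08012    0.02349      6.657
  Change    -0.00218    0.00327    0.00109
  Equil      0.07794    0.02676      6.658
  solve Keq expr → x = 0.00109; check Q = 0.02101
Then remove 0.01946 M of G.
Step 3:
                   G          L          A
  Initial    0.05848    0.02676      6.658
  Change    0.002664  -0.003997  -0.001332
  Equil      0.06115    0.02277      6.656
  solve Keq expr → x = -0.001332; check Q = 0.02101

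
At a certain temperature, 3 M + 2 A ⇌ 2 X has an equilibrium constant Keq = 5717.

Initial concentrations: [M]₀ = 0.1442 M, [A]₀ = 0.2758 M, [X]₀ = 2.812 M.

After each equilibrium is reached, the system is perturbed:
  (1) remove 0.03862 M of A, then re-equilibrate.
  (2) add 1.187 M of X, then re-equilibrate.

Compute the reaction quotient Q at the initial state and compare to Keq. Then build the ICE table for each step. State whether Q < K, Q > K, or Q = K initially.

Q₀ = 3.4669e+04; Q > K (proceeds reverse)

Q₀ = 3.4669e+04 vs Keq = 5717 ⇒ Q>K, reverse
Step 1:
                  M         A         X
  I          0.1442    0.2758     2.812
  C         0.08487   0.05658  -0.05658
  E          0.2291    0.3324     2.755
  solve Keq expr → x = -0.02829; check Q = 5717
Then remove 0.03862 M of A.
Step 2:
                  M         A         X
  I          0.2291    0.2938     2.755
  C         0.01398  0.009323 -0.009323
  E          0.2431    0.3031     2.746
  solve Keq expr → x = -0.004661; check Q = 5717
Then add 1.187 M of X.
Step 3:
                  M         A         X
  I          0.2431    0.3031     3.933
  C         0.04533   0.03022  -0.03022
  E          0.2884    0.3333     3.903
  solve Keq expr → x = -0.01511; check Q = 5717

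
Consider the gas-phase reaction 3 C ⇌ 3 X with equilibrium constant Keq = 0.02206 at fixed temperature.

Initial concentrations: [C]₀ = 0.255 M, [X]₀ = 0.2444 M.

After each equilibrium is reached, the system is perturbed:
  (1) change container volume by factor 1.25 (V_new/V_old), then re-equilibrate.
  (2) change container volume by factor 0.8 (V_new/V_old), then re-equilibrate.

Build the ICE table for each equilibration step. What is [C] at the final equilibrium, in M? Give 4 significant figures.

Q₀ = 0.8804 vs Keq = 0.02206 ⇒ Q>K, reverse
Step 1:
                   C          X
  I            0.255     0.2444
  C            0.135     -0.135
  E             0.39     0.1094
  solve Keq expr → x = -0.04501; check Q = 0.02206
Then change container volume by factor 1.25 (V_new/V_old).
Step 2:
                   C          X
  I            0.312    0.08751
  C                0          0
  E            0.312    0.08751
  solve Keq expr → x = 0; check Q = 0.02206
Then change container volume by factor 0.8 (V_new/V_old).
Step 3:
                   C          X
  I             0.39     0.1094
  C                0          0
  E             0.39     0.1094
  solve Keq expr → x = 0; check Q = 0.02206

[C]_eq = 0.39 M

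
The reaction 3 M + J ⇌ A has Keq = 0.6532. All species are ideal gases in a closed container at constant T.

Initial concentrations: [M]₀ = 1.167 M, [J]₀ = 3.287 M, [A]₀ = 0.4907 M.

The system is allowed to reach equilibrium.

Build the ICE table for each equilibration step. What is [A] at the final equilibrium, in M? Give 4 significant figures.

Q₀ = 0.09393 vs Keq = 0.6532 ⇒ Q<K, forward
Step 1:
                   M          J          A
  init         1.167      3.287     0.4907
  Δ          -0.4835    -0.1612     0.1612
  eq          0.6835      3.126     0.6519
  solve Keq expr → x = 0.1612; check Q = 0.6532

[A]_eq = 0.6519 M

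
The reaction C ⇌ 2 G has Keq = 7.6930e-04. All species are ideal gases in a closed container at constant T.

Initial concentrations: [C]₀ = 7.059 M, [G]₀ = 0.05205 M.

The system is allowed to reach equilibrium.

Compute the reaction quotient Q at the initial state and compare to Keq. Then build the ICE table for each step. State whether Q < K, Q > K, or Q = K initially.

Q₀ = 3.8379e-04; Q < K (proceeds forward)

Q₀ = 3.8379e-04 vs Keq = 7.6930e-04 ⇒ Q<K, forward
Step 1:
                  C         G
  Initial     7.059   0.05205
  Change   -0.01079   0.02159
  Equil       7.048   0.07364
  solve Keq expr → x = 0.01079; check Q = 7.6930e-04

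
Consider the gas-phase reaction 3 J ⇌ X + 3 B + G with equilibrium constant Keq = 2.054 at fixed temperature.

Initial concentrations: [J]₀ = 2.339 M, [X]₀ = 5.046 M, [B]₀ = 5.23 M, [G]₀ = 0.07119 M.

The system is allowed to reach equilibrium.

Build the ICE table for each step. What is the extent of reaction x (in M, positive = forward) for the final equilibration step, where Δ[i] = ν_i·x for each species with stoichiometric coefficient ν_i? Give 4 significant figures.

Q₀ = 4.016 vs Keq = 2.054 ⇒ Q>K, reverse
Step 1:
                    J           X           B           G
  Initial       2.339       5.046        5.23     0.07119
  Change      0.08511    -0.02837    -0.08511    -0.02837
  Equil         2.424       5.018       5.145     0.04282
  solve Keq expr → x = -0.02837; check Q = 2.054

x = -0.02837 M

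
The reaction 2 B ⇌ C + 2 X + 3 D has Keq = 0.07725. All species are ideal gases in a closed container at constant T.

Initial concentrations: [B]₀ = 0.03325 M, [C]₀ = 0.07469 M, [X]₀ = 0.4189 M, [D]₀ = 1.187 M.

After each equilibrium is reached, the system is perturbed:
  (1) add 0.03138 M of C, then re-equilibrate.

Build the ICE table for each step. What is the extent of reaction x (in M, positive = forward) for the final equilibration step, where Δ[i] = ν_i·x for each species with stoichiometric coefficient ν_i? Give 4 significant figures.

Q₀ = 19.83 vs Keq = 0.07725 ⇒ Q>K, reverse
Step 1:
                  B         C         X         D
  I         0.03325   0.07469    0.4189     1.187
  C          0.1146  -0.05728   -0.1146   -0.1718
  E          0.1478   0.01741    0.3043     1.015
  solve Keq expr → x = -0.05728; check Q = 0.07725
Then add 0.03138 M of C.
Step 2:
                  B         C         X         D
  I          0.1478   0.04879    0.3043     1.015
  C         0.02867  -0.01434  -0.02867  -0.04301
  E          0.1765   0.03446    0.2757    0.9722
  solve Keq expr → x = -0.01434; check Q = 0.07725

x = -0.01434 M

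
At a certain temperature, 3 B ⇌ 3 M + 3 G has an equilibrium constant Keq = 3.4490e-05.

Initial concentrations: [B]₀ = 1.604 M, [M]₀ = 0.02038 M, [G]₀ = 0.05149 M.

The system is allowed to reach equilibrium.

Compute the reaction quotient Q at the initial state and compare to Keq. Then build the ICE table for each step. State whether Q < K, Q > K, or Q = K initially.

Q₀ = 2.8001e-10; Q < K (proceeds forward)

Q₀ = 2.8001e-10 vs Keq = 3.4490e-05 ⇒ Q<K, forward
Step 1:
                    B           M           G
  I             1.604     0.02038     0.05149
  C           -0.1799      0.1799      0.1799
  E             1.424      0.2003      0.2314
  solve Keq expr → x = 0.05998; check Q = 3.4490e-05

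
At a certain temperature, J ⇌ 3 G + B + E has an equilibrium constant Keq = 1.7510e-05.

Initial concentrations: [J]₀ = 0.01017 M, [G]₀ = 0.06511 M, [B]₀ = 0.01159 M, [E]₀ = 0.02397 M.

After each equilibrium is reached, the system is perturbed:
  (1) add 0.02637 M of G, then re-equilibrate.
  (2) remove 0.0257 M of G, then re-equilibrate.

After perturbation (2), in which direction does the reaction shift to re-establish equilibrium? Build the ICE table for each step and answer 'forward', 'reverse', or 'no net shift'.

Direction: forward

Q₀ = 7.5400e-06 vs Keq = 1.7510e-05 ⇒ Q<K, forward
Step 1:
                  J         G         B         E
  init      0.01017   0.06511   0.01159   0.02397
  Δ       -0.002331  0.006994  0.002331  0.002331
  eq       0.007839    0.0721   0.01392    0.0263
  solve Keq expr → x = 0.002331; check Q = 1.7510e-05
Then add 0.02637 M of G.
Step 2:
                  J         G         B         E
  init     0.007839   0.09847   0.01392    0.0263
  Δ        0.002877  -0.00863 -0.002877 -0.002877
  eq        0.01072   0.08984   0.01104   0.02342
  solve Keq expr → x = -0.002877; check Q = 1.7510e-05
Then remove 0.0257 M of G.
Step 3:
                  J         G         B         E
  init      0.01072   0.06414   0.01104   0.02342
  Δ         -0.0028  0.008399    0.0028    0.0028
  eq       0.007916   0.07254   0.01384   0.02622
  solve Keq expr → x = 0.0028; check Q = 1.7510e-05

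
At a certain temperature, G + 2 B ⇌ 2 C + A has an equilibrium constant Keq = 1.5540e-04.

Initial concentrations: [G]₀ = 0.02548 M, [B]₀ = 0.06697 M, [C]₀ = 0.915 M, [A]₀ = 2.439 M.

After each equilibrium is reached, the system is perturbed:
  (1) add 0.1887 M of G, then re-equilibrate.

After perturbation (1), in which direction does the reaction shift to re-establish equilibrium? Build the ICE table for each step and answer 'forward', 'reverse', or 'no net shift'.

Q₀ = 1.7869e+04 vs Keq = 1.5540e-04 ⇒ Q>K, reverse
Step 1:
                   G          B          C          A
  init       0.02548    0.06697      0.915      2.439
  Δ           0.4545      0.909     -0.909    -0.4545
  eq            0.48      0.976   0.005984      1.984
  solve Keq expr → x = -0.4545; check Q = 1.5540e-04
Then add 0.1887 M of G.
Step 2:
                   G          B          C          A
  init        0.6687      0.976   0.005984      1.984
  Δ       -5.3371e-04  -0.001067   0.001067 5.3371e-04
  eq          0.6682     0.9749   0.007051      1.985
  solve Keq expr → x = 5.3371e-04; check Q = 1.5540e-04

Direction: forward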